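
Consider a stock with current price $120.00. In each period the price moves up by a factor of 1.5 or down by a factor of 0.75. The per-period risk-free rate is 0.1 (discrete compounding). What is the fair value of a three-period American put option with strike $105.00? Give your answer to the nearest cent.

$9.56

Risk-neutral probability p = (1 + 0.1 − 0.75)/(1.5 − 0.75) = 0.3500/0.7500 = 0.4667
Terminal stock prices: S_uuu = 405, S_uud = 202.5, S_udd = 101.2, S_ddd = 50.62
Terminal payoffs (K − S): max(-300, 0) = 0, max(-97.5, 0) = 0, max(3.75, 0) = 3.75, max(54.38, 0) = 54.38
Node uu (S = 270): continuation = 1/1.1·[0.4667·0.0000 + 0.5333·0.0000] = 0.0000; exercise value = 0.0000 ≤ continuation, so V_uu = 0.0000
Node ud (S = 135): continuation = 1/1.1·[0.4667·0.0000 + 0.5333·3.7500] = 1.8182; exercise value = 0.0000 ≤ continuation, so V_ud = 1.8182
Node dd (S = 67.5): continuation = 1/1.1·[0.4667·3.7500 + 0.5333·54.3750] = 27.9545; exercise value = 37.5000 > continuation, so V_dd = 37.5000 (exercise)
Node u (S = 180): continuation = 1/1.1·[0.4667·0.0000 + 0.5333·1.8182] = 0.8815; exercise value = 0.0000 ≤ continuation, so V_u = 0.8815
Node d (S = 90): continuation = 1/1.1·[0.4667·1.8182 + 0.5333·37.5000] = 18.9532; exercise value = 15.0000 ≤ continuation, so V_d = 18.9532
Node 0 (S = 120): continuation = 1/1.1·[0.4667·0.8815 + 0.5333·18.9532] = 9.5634; exercise value = 0.0000 ≤ continuation, so V_0 = 9.5634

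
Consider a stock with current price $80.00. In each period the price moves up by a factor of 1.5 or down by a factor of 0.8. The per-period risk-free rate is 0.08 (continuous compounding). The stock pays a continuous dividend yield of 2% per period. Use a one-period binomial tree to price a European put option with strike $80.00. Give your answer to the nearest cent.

Per-period risk-free factor R = e^0.08 = 1.0833; dividend-adjusted growth = e^(0.08−0.02) = 1.0618.
Risk-neutral probability p = (1.0618 − 0.8)/(1.5 − 0.8) = 0.2618/0.7000 = 0.3741
Terminal stock prices: S_u = 120, S_d = 64
Terminal payoffs (K − S): max(-40, 0) = 0, max(16, 0) = 16
Node 0 (S = 80): V_0 = e^(−0.08)·[0.3741·0.0000 + 0.6259·16.0000] = 9.2452

$9.25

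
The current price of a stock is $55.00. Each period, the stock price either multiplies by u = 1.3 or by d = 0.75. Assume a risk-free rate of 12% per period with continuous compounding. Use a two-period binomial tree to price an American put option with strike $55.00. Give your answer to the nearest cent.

Risk-neutral probability p = (e^0.12 − 0.75)/(1.3 − 0.75) = 0.3775/0.5500 = 0.6864
Terminal stock prices: S_uu = 92.95, S_ud = 53.62, S_dd = 30.94
Terminal payoffs (K − S): max(-37.95, 0) = 0, max(1.375, 0) = 1.375, max(24.06, 0) = 24.06
Node u (S = 71.5): continuation = e^(−0.12)·[0.6864·0.0000 + 0.3136·1.3750] = 0.3825; exercise value = 0.0000 ≤ continuation, so V_u = 0.3825
Node d (S = 41.25): continuation = e^(−0.12)·[0.6864·1.3750 + 0.3136·24.0625] = 7.5306; exercise value = 13.7500 > continuation, so V_d = 13.7500 (exercise)
Node 0 (S = 55): continuation = e^(−0.12)·[0.6864·0.3825 + 0.3136·13.7500] = 4.0578; exercise value = 0.0000 ≤ continuation, so V_0 = 4.0578

$4.06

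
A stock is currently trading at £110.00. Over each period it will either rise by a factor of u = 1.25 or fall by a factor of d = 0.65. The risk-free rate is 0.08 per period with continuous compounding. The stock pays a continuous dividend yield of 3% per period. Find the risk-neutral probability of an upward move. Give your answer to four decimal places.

p = 0.6688

Per-period risk-free factor R = e^0.08 = 1.0833; dividend-adjusted growth = e^(0.08−0.03) = 1.0513.
Risk-neutral probability p = (1.0513 − 0.65)/(1.25 − 0.65) = 0.4013/0.6000 = 0.6688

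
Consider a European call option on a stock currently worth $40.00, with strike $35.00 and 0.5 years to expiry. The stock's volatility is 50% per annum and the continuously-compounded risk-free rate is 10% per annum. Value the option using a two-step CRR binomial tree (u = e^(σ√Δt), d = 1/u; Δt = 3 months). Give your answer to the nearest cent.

CRR parameters: u = e^(σ√Δt) = e^(0.5·√0.25) = 1.2840, d = 1/u = 0.7788
Per-period rate: rΔt = 0.1·0.25 = 0.025, so R = e^0.025 = 1.0253
Risk-neutral probability p = (e^0.025 − 0.7788)/(1.2840 − 0.7788) = 0.2465/0.5052 = 0.4879
Terminal stock prices: S_uu = 65.95, S_ud = 40, S_dd = 24.26
Terminal payoffs (S − K): max(30.95, 0) = 30.95, max(5, 0) = 5, max(-10.74, 0) = 0
Node u (S = 51.36): V_u = e^(−0.025)·[0.4879·30.9489 + 0.5121·5.0000] = 17.2252
Node d (S = 31.15): V_d = e^(−0.025)·[0.4879·5.0000 + 0.5121·0.0000] = 2.3794
Node 0 (S = 40): V_0 = e^(−0.025)·[0.4879·17.2252 + 0.5121·2.3794] = 9.3855

$9.39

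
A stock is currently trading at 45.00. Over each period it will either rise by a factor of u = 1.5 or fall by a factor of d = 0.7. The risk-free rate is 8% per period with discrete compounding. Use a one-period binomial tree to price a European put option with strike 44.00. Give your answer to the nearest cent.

Risk-neutral probability p = (1 + 0.08 − 0.7)/(1.5 − 0.7) = 0.3800/0.8000 = 0.4750
Terminal stock prices: S_u = 67.5, S_d = 31.5
Terminal payoffs (K − S): max(-23.5, 0) = 0, max(12.5, 0) = 12.5
Node 0 (S = 45): V_0 = 1/1.08·[0.4750·0.0000 + 0.5250·12.5000] = 6.0764

6.08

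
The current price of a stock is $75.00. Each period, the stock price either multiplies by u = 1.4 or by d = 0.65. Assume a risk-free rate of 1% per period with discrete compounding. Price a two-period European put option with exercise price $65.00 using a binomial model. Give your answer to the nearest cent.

Risk-neutral probability p = (1 + 0.01 − 0.65)/(1.4 − 0.65) = 0.3600/0.7500 = 0.4800
Terminal stock prices: S_uu = 147, S_ud = 68.25, S_dd = 31.69
Terminal payoffs (K − S): max(-82, 0) = 0, max(-3.25, 0) = 0, max(33.31, 0) = 33.31
Node u (S = 105): V_u = 1/1.01·[0.4800·0.0000 + 0.5200·0.0000] = 0.0000
Node d (S = 48.75): V_d = 1/1.01·[0.4800·0.0000 + 0.5200·33.3125] = 17.1510
Node 0 (S = 75): V_0 = 1/1.01·[0.4800·0.0000 + 0.5200·17.1510] = 8.8302

$8.83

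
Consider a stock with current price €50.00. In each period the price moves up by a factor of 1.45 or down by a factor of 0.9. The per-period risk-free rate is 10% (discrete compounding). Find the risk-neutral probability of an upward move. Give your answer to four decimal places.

Risk-neutral probability p = (1 + 0.1 − 0.9)/(1.45 − 0.9) = 0.2000/0.5500 = 0.3636

p = 0.3636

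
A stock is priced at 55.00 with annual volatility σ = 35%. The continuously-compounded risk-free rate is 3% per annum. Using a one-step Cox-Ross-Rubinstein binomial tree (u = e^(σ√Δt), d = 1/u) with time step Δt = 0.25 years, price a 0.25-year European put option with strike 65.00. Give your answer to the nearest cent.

9.76

CRR parameters: u = e^(σ√Δt) = e^(0.35·√0.25) = 1.1912, d = 1/u = 0.8395
Per-period rate: rΔt = 0.03·0.25 = 0.0075, so R = e^0.0075 = 1.0075
Risk-neutral probability p = (e^0.0075 − 0.8395)/(1.1912 − 0.8395) = 0.1681/0.3518 = 0.4778
Terminal stock prices: S_u = 65.52, S_d = 46.17
Terminal payoffs (K − S): max(-0.5185, 0) = 0, max(18.83, 0) = 18.83
Node 0 (S = 55): V_0 = e^(−0.0075)·[0.4778·0.0000 + 0.5222·18.8299] = 9.7602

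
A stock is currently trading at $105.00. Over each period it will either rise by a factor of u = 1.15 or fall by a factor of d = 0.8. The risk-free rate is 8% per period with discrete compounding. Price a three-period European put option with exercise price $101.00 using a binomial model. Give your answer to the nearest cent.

$2.11

Risk-neutral probability p = (1 + 0.08 − 0.8)/(1.15 − 0.8) = 0.2800/0.3500 = 0.8000
Terminal stock prices: S_uuu = 159.7, S_uud = 111.1, S_udd = 77.28, S_ddd = 53.76
Terminal payoffs (K − S): max(-58.69, 0) = 0, max(-10.09, 0) = 0, max(23.72, 0) = 23.72, max(47.24, 0) = 47.24
Node uu (S = 138.9): V_uu = 1/1.08·[0.8000·0.0000 + 0.2000·0.0000] = 0.0000
Node ud (S = 96.6): V_ud = 1/1.08·[0.8000·0.0000 + 0.2000·23.7200] = 4.3926
Node dd (S = 67.2): V_dd = 1/1.08·[0.8000·23.7200 + 0.2000·47.2400] = 26.3185
Node u (S = 120.7): V_u = 1/1.08·[0.8000·0.0000 + 0.2000·4.3926] = 0.8134
Node d (S = 84): V_d = 1/1.08·[0.8000·4.3926 + 0.2000·26.3185] = 8.1276
Node 0 (S = 105): V_0 = 1/1.08·[0.8000·0.8134 + 0.2000·8.1276] = 2.1077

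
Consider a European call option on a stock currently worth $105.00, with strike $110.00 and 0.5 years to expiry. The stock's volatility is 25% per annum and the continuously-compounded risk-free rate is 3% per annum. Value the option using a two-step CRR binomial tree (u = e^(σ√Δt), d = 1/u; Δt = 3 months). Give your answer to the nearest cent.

$6.08

CRR parameters: u = e^(σ√Δt) = e^(0.25·√0.25) = 1.1331, d = 1/u = 0.8825
Per-period rate: rΔt = 0.03·0.25 = 0.0075, so R = e^0.0075 = 1.0075
Risk-neutral probability p = (e^0.0075 − 0.8825)/(1.1331 − 0.8825) = 0.1250/0.2507 = 0.4988
Terminal stock prices: S_uu = 134.8, S_ud = 105, S_dd = 81.77
Terminal payoffs (S − K): max(24.82, 0) = 24.82, max(-5, 0) = 0, max(-28.23, 0) = 0
Node u (S = 119): V_u = e^(−0.0075)·[0.4988·24.8227 + 0.5012·0.0000] = 12.2897
Node d (S = 92.66): V_d = e^(−0.0075)·[0.4988·0.0000 + 0.5012·0.0000] = 0.0000
Node 0 (S = 105): V_0 = e^(−0.0075)·[0.4988·12.2897 + 0.5012·0.0000] = 6.0846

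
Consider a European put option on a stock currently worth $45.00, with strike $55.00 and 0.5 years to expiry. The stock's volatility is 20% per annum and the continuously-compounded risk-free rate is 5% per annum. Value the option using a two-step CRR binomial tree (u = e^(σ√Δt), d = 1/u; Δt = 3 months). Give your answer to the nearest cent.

CRR parameters: u = e^(σ√Δt) = e^(0.2·√0.25) = 1.1052, d = 1/u = 0.9048
Per-period rate: rΔt = 0.05·0.25 = 0.0125, so R = e^0.0125 = 1.0126
Risk-neutral probability p = (e^0.0125 − 0.9048)/(1.1052 − 0.9048) = 0.1077/0.2003 = 0.5378
Terminal stock prices: S_uu = 54.96, S_ud = 45, S_dd = 36.84
Terminal payoffs (K − S): max(0.03688, 0) = 0.03688, max(10, 0) = 10, max(18.16, 0) = 18.16
Node u (S = 49.73): V_u = e^(−0.0125)·[0.5378·0.0369 + 0.4622·10.0000] = 4.5841
Node d (S = 40.72): V_d = e^(−0.0125)·[0.5378·10.0000 + 0.4622·18.1571] = 13.5991
Node 0 (S = 45): V_0 = e^(−0.0125)·[0.5378·4.5841 + 0.4622·13.5991] = 8.6420

$8.64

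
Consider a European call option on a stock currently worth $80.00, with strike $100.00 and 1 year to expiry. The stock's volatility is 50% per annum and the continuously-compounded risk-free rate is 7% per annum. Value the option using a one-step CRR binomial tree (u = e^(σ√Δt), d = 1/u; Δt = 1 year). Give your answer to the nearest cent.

$13.30

CRR parameters: u = e^(σ√Δt) = e^(0.5·√1) = 1.6487, d = 1/u = 0.6065
Per-period rate: rΔt = 0.07·1 = 0.07, so R = e^0.07 = 1.0725
Risk-neutral probability p = (e^0.07 − 0.6065)/(1.6487 − 0.6065) = 0.4660/1.0422 = 0.4471
Terminal stock prices: S_u = 131.9, S_d = 48.52
Terminal payoffs (S − K): max(31.9, 0) = 31.9, max(-51.48, 0) = 0
Node 0 (S = 80): V_0 = e^(−0.07)·[0.4471·31.8977 + 0.5529·0.0000] = 13.2977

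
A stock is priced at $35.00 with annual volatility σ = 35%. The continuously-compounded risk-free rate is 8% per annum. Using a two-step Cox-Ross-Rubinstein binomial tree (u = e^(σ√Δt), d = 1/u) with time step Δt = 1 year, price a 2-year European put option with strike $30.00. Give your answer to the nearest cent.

CRR parameters: u = e^(σ√Δt) = e^(0.35·√1) = 1.4191, d = 1/u = 0.7047
Per-period rate: rΔt = 0.08·1 = 0.08, so R = e^0.08 = 1.0833
Risk-neutral probability p = (e^0.08 − 0.7047)/(1.4191 − 0.7047) = 0.3786/0.7144 = 0.5300
Terminal stock prices: S_uu = 70.48, S_ud = 35, S_dd = 17.38
Terminal payoffs (K − S): max(-40.48, 0) = 0, max(-5, 0) = 0, max(12.62, 0) = 12.62
Node u (S = 49.67): V_u = e^(−0.08)·[0.5300·0.0000 + 0.4700·0.0000] = 0.0000
Node d (S = 24.66): V_d = e^(−0.08)·[0.5300·0.0000 + 0.4700·12.6195] = 5.4755
Node 0 (S = 35): V_0 = e^(−0.08)·[0.5300·0.0000 + 0.4700·5.4755] = 2.3758

$2.38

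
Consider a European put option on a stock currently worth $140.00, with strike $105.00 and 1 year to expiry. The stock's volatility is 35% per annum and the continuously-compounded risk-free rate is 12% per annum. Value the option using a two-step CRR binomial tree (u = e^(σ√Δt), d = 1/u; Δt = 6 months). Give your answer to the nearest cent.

CRR parameters: u = e^(σ√Δt) = e^(0.35·√0.5) = 1.2808, d = 1/u = 0.7808
Per-period rate: rΔt = 0.12·0.5 = 0.06, so R = e^0.06 = 1.0618
Risk-neutral probability p = (e^0.06 − 0.7808)/(1.2808 − 0.7808) = 0.2811/0.5000 = 0.5621
Terminal stock prices: S_uu = 229.7, S_ud = 140, S_dd = 85.34
Terminal payoffs (K − S): max(-124.7, 0) = 0, max(-35, 0) = 0, max(19.66, 0) = 19.66
Node u (S = 179.3): V_u = e^(−0.06)·[0.5621·0.0000 + 0.4379·0.0000] = 0.0000
Node d (S = 109.3): V_d = e^(−0.06)·[0.5621·0.0000 + 0.4379·19.6579] = 8.1068
Node 0 (S = 140): V_0 = e^(−0.06)·[0.5621·0.0000 + 0.4379·8.1068] = 3.3432

$3.34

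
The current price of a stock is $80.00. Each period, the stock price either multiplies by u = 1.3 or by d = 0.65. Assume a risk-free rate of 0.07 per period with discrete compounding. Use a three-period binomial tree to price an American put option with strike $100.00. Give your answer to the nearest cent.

Risk-neutral probability p = (1 + 0.07 − 0.65)/(1.3 − 0.65) = 0.4200/0.6500 = 0.6462
Terminal stock prices: S_uuu = 175.8, S_uud = 87.88, S_udd = 43.94, S_ddd = 21.97
Terminal payoffs (K − S): max(-75.76, 0) = 0, max(12.12, 0) = 12.12, max(56.06, 0) = 56.06, max(78.03, 0) = 78.03
Node uu (S = 135.2): continuation = 1/1.07·[0.6462·0.0000 + 0.3538·12.1200] = 4.0081; exercise value = 0.0000 ≤ continuation, so V_uu = 4.0081
Node ud (S = 67.6): continuation = 1/1.07·[0.6462·12.1200 + 0.3538·56.0600] = 25.8579; exercise value = 32.4000 > continuation, so V_ud = 32.4000 (exercise)
Node dd (S = 33.8): continuation = 1/1.07·[0.6462·56.0600 + 0.3538·78.0300] = 59.6579; exercise value = 66.2000 > continuation, so V_dd = 66.2000 (exercise)
Node u (S = 104): continuation = 1/1.07·[0.6462·4.0081 + 0.3538·32.4000] = 13.1350; exercise value = 0.0000 ≤ continuation, so V_u = 13.1350
Node d (S = 52): continuation = 1/1.07·[0.6462·32.4000 + 0.3538·66.2000] = 41.4579; exercise value = 48.0000 > continuation, so V_d = 48.0000 (exercise)
Node 0 (S = 80): continuation = 1/1.07·[0.6462·13.1350 + 0.3538·48.0000] = 23.8055; exercise value = 20.0000 ≤ continuation, so V_0 = 23.8055

$23.81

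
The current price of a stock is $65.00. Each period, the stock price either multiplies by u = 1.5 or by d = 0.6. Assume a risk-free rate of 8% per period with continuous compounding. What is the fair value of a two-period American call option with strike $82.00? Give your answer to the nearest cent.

$15.79

Risk-neutral probability p = (e^0.08 − 0.6)/(1.5 − 0.6) = 0.4833/0.9000 = 0.5370
Terminal stock prices: S_uu = 146.2, S_ud = 58.5, S_dd = 23.4
Terminal payoffs (S − K): max(64.25, 0) = 64.25, max(-23.5, 0) = 0, max(-58.6, 0) = 0
Node u (S = 97.5): continuation = e^(−0.08)·[0.5370·64.2500 + 0.4630·0.0000] = 31.8487; exercise value = 15.5000 ≤ continuation, so V_u = 31.8487
Node d (S = 39): continuation = e^(−0.08)·[0.5370·0.0000 + 0.4630·0.0000] = 0.0000; exercise value = 0.0000 ≤ continuation, so V_d = 0.0000
Node 0 (S = 65): continuation = e^(−0.08)·[0.5370·31.8487 + 0.4630·0.0000] = 15.7874; exercise value = 0.0000 ≤ continuation, so V_0 = 15.7874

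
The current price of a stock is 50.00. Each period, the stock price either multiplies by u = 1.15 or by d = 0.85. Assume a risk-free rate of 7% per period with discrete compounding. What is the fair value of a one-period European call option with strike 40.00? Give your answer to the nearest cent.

12.62

Risk-neutral probability p = (1 + 0.07 − 0.85)/(1.15 − 0.85) = 0.2200/0.3000 = 0.7333
Terminal stock prices: S_u = 57.5, S_d = 42.5
Terminal payoffs (S − K): max(17.5, 0) = 17.5, max(2.5, 0) = 2.5
Node 0 (S = 50): V_0 = 1/1.07·[0.7333·17.5000 + 0.2667·2.5000] = 12.6168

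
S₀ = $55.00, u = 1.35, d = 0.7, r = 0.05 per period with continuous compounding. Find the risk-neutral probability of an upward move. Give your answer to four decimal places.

Risk-neutral probability p = (e^0.05 − 0.7)/(1.35 − 0.7) = 0.3513/0.6500 = 0.5404

p = 0.5404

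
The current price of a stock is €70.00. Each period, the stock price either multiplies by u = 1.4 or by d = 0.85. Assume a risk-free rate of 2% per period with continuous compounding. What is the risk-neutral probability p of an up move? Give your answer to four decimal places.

Risk-neutral probability p = (e^0.02 − 0.85)/(1.4 − 0.85) = 0.1702/0.5500 = 0.3095

p = 0.3095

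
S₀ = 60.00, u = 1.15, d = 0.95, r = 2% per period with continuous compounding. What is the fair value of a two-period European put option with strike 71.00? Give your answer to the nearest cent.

9.20

Risk-neutral probability p = (e^0.02 − 0.95)/(1.15 − 0.95) = 0.0702/0.2000 = 0.3510
Terminal stock prices: S_uu = 79.35, S_ud = 65.55, S_dd = 54.15
Terminal payoffs (K − S): max(-8.35, 0) = 0, max(5.45, 0) = 5.45, max(16.85, 0) = 16.85
Node u (S = 69): V_u = e^(−0.02)·[0.3510·0.0000 + 0.6490·5.4500] = 3.4670
Node d (S = 57): V_d = e^(−0.02)·[0.3510·5.4500 + 0.6490·16.8500] = 12.5941
Node 0 (S = 60): V_0 = e^(−0.02)·[0.3510·3.4670 + 0.6490·12.5941] = 9.2045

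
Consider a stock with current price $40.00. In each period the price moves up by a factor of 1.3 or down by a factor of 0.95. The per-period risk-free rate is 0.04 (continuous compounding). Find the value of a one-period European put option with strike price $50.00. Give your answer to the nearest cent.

$8.54

Risk-neutral probability p = (e^0.04 − 0.95)/(1.3 − 0.95) = 0.0908/0.3500 = 0.2595
Terminal stock prices: S_u = 52, S_d = 38
Terminal payoffs (K − S): max(-2, 0) = 0, max(12, 0) = 12
Node 0 (S = 40): V_0 = e^(−0.04)·[0.2595·0.0000 + 0.7405·12.0000] = 8.5380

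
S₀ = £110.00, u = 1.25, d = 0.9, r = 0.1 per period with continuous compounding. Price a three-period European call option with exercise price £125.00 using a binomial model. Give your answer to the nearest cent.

Risk-neutral probability p = (e^0.1 − 0.9)/(1.25 − 0.9) = 0.2052/0.3500 = 0.5862
Terminal stock prices: S_uuu = 214.8, S_uud = 154.7, S_udd = 111.4, S_ddd = 80.19
Terminal payoffs (S − K): max(89.84, 0) = 89.84, max(29.69, 0) = 29.69, max(-13.62, 0) = 0, max(-44.81, 0) = 0
Node uu (S = 171.9): V_uu = e^(−0.1)·[0.5862·89.8438 + 0.4138·29.6875] = 58.7703
Node ud (S = 123.8): V_ud = e^(−0.1)·[0.5862·29.6875 + 0.4138·0.0000] = 15.7468
Node dd (S = 89.1): V_dd = e^(−0.1)·[0.5862·0.0000 + 0.4138·0.0000] = 0.0000
Node u (S = 137.5): V_u = e^(−0.1)·[0.5862·58.7703 + 0.4138·15.7468] = 37.0687
Node d (S = 99): V_d = e^(−0.1)·[0.5862·15.7468 + 0.4138·0.0000] = 8.3524
Node 0 (S = 110): V_0 = e^(−0.1)·[0.5862·37.0687 + 0.4138·8.3524] = 22.7892

£22.79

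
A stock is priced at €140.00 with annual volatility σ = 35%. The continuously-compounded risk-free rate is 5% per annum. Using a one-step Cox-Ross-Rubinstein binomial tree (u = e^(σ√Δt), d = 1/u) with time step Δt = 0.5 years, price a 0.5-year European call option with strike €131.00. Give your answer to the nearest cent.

CRR parameters: u = e^(σ√Δt) = e^(0.35·√0.5) = 1.2808, d = 1/u = 0.7808
Per-period rate: rΔt = 0.05·0.5 = 0.025, so R = e^0.025 = 1.0253
Risk-neutral probability p = (e^0.025 − 0.7808)/(1.2808 − 0.7808) = 0.2446/0.5000 = 0.4891
Terminal stock prices: S_u = 179.3, S_d = 109.3
Terminal payoffs (S − K): max(48.31, 0) = 48.31, max(-21.69, 0) = 0
Node 0 (S = 140): V_0 = e^(−0.025)·[0.4891·48.3124 + 0.5109·0.0000] = 23.0447

€23.04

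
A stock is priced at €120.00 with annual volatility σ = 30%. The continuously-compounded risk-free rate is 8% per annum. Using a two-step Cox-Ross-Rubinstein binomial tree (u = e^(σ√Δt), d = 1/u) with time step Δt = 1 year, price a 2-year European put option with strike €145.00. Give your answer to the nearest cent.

CRR parameters: u = e^(σ√Δt) = e^(0.3·√1) = 1.3499, d = 1/u = 0.7408
Per-period rate: rΔt = 0.08·1 = 0.08, so R = e^0.08 = 1.0833
Risk-neutral probability p = (e^0.08 − 0.7408)/(1.3499 − 0.7408) = 0.3425/0.6090 = 0.5623
Terminal stock prices: S_uu = 218.7, S_ud = 120, S_dd = 65.86
Terminal payoffs (K − S): max(-73.65, 0) = 0, max(25, 0) = 25, max(79.14, 0) = 79.14
Node u (S = 162): V_u = e^(−0.08)·[0.5623·0.0000 + 0.4377·25.0000] = 10.1010
Node d (S = 88.9): V_d = e^(−0.08)·[0.5623·25.0000 + 0.4377·79.1426] = 44.9537
Node 0 (S = 120): V_0 = e^(−0.08)·[0.5623·10.1010 + 0.4377·44.9537] = 23.4063

€23.41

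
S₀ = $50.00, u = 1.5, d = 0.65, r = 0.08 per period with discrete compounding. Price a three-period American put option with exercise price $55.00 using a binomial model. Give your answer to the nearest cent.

Risk-neutral probability p = (1 + 0.08 − 0.65)/(1.5 − 0.65) = 0.4300/0.8500 = 0.5059
Terminal stock prices: S_uuu = 168.8, S_uud = 73.12, S_udd = 31.69, S_ddd = 13.73
Terminal payoffs (K − S): max(-113.8, 0) = 0, max(-18.12, 0) = 0, max(23.31, 0) = 23.31, max(41.27, 0) = 41.27
Node uu (S = 112.5): continuation = 1/1.08·[0.5059·0.0000 + 0.4941·0.0000] = 0.0000; exercise value = 0.0000 ≤ continuation, so V_uu = 0.0000
Node ud (S = 48.75): continuation = 1/1.08·[0.5059·0.0000 + 0.4941·23.3125] = 10.6658; exercise value = 6.2500 ≤ continuation, so V_ud = 10.6658
Node dd (S = 21.13): continuation = 1/1.08·[0.5059·23.3125 + 0.4941·41.2687] = 29.8009; exercise value = 33.8750 > continuation, so V_dd = 33.8750 (exercise)
Node u (S = 75): continuation = 1/1.08·[0.5059·0.0000 + 0.4941·10.6658] = 4.8798; exercise value = 0.0000 ≤ continuation, so V_u = 4.8798
Node d (S = 32.5): continuation = 1/1.08·[0.5059·10.6658 + 0.4941·33.8750] = 20.4944; exercise value = 22.5000 > continuation, so V_d = 22.5000 (exercise)
Node 0 (S = 50): continuation = 1/1.08·[0.5059·4.8798 + 0.4941·22.5000] = 12.5799; exercise value = 5.0000 ≤ continuation, so V_0 = 12.5799

$12.58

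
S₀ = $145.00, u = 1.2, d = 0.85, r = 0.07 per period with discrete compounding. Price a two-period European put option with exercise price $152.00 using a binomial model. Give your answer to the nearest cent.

$7.36

Risk-neutral probability p = (1 + 0.07 − 0.85)/(1.2 − 0.85) = 0.2200/0.3500 = 0.6286
Terminal stock prices: S_uu = 208.8, S_ud = 147.9, S_dd = 104.8
Terminal payoffs (K − S): max(-56.8, 0) = 0, max(4.1, 0) = 4.1, max(47.24, 0) = 47.24
Node u (S = 174): V_u = 1/1.07·[0.6286·0.0000 + 0.3714·4.1000] = 1.4232
Node d (S = 123.2): V_d = 1/1.07·[0.6286·4.1000 + 0.3714·47.2375] = 18.8061
Node 0 (S = 145): V_0 = 1/1.07·[0.6286·1.4232 + 0.3714·18.8061] = 7.3642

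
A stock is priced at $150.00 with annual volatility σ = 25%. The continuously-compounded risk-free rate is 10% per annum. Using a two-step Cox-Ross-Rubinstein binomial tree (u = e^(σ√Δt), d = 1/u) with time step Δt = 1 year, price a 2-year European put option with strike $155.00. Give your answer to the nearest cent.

CRR parameters: u = e^(σ√Δt) = e^(0.25·√1) = 1.2840, d = 1/u = 0.7788
Per-period rate: rΔt = 0.1·1 = 0.1, so R = e^0.1 = 1.1052
Risk-neutral probability p = (e^0.1 − 0.7788)/(1.2840 − 0.7788) = 0.3264/0.5052 = 0.6460
Terminal stock prices: S_uu = 247.3, S_ud = 150, S_dd = 90.98
Terminal payoffs (K − S): max(-92.31, 0) = 0, max(5, 0) = 5, max(64.02, 0) = 64.02
Node u (S = 192.6): V_u = e^(−0.1)·[0.6460·0.0000 + 0.3540·5.0000] = 1.6016
Node d (S = 116.8): V_d = e^(−0.1)·[0.6460·5.0000 + 0.3540·64.0204] = 23.4297
Node 0 (S = 150): V_0 = e^(−0.1)·[0.6460·1.6016 + 0.3540·23.4297] = 8.4412

$8.44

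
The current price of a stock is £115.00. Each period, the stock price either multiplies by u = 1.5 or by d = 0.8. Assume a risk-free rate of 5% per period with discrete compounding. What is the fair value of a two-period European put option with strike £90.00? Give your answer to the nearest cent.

£6.15

Risk-neutral probability p = (1 + 0.05 − 0.8)/(1.5 − 0.8) = 0.2500/0.7000 = 0.3571
Terminal stock prices: S_uu = 258.8, S_ud = 138, S_dd = 73.6
Terminal payoffs (K − S): max(-168.8, 0) = 0, max(-48, 0) = 0, max(16.4, 0) = 16.4
Node u (S = 172.5): V_u = 1/1.05·[0.3571·0.0000 + 0.6429·0.0000] = 0.0000
Node d (S = 92): V_d = 1/1.05·[0.3571·0.0000 + 0.6429·16.4000] = 10.0408
Node 0 (S = 115): V_0 = 1/1.05·[0.3571·0.0000 + 0.6429·10.0408] = 6.1474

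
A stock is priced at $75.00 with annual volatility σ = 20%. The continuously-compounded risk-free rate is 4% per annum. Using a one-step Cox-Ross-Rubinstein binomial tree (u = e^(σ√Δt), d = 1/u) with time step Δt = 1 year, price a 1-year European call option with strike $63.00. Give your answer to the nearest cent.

$15.16

CRR parameters: u = e^(σ√Δt) = e^(0.2·√1) = 1.2214, d = 1/u = 0.8187
Per-period rate: rΔt = 0.04·1 = 0.04, so R = e^0.04 = 1.0408
Risk-neutral probability p = (e^0.04 − 0.8187)/(1.2214 − 0.8187) = 0.2221/0.4027 = 0.5515
Terminal stock prices: S_u = 91.61, S_d = 61.4
Terminal payoffs (S − K): max(28.61, 0) = 28.61, max(-1.595, 0) = 0
Node 0 (S = 75): V_0 = e^(−0.04)·[0.5515·28.6052 + 0.4485·0.0000] = 15.1576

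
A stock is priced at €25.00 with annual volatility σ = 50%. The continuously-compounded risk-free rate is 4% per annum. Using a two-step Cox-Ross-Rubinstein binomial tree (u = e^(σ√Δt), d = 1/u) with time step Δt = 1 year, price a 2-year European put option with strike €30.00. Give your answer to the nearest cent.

€8.78

CRR parameters: u = e^(σ√Δt) = e^(0.5·√1) = 1.6487, d = 1/u = 0.6065
Per-period rate: rΔt = 0.04·1 = 0.04, so R = e^0.04 = 1.0408
Risk-neutral probability p = (e^0.04 − 0.6065)/(1.6487 − 0.6065) = 0.4343/1.0422 = 0.4167
Terminal stock prices: S_uu = 67.96, S_ud = 25, S_dd = 9.197
Terminal payoffs (K − S): max(-37.96, 0) = 0, max(5, 0) = 5, max(20.8, 0) = 20.8
Node u (S = 41.22): V_u = e^(−0.04)·[0.4167·0.0000 + 0.5833·5.0000] = 2.8021
Node d (S = 15.16): V_d = e^(−0.04)·[0.4167·5.0000 + 0.5833·20.8030] = 13.6604
Node 0 (S = 25): V_0 = e^(−0.04)·[0.4167·2.8021 + 0.5833·13.6604] = 8.7776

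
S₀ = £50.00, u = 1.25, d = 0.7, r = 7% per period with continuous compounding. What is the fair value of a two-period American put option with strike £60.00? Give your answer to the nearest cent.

£10.61

Risk-neutral probability p = (e^0.07 − 0.7)/(1.25 − 0.7) = 0.3725/0.5500 = 0.6773
Terminal stock prices: S_uu = 78.12, S_ud = 43.75, S_dd = 24.5
Terminal payoffs (K − S): max(-18.12, 0) = 0, max(16.25, 0) = 16.25, max(35.5, 0) = 35.5
Node u (S = 62.5): continuation = e^(−0.07)·[0.6773·0.0000 + 0.3227·16.2500] = 4.8895; exercise value = 0.0000 ≤ continuation, so V_u = 4.8895
Node d (S = 35): continuation = e^(−0.07)·[0.6773·16.2500 + 0.3227·35.5000] = 20.9436; exercise value = 25.0000 > continuation, so V_d = 25.0000 (exercise)
Node 0 (S = 50): continuation = e^(−0.07)·[0.6773·4.8895 + 0.3227·25.0000] = 10.6101; exercise value = 10.0000 ≤ continuation, so V_0 = 10.6101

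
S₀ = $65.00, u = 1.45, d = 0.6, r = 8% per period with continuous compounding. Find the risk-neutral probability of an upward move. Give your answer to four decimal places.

Risk-neutral probability p = (e^0.08 − 0.6)/(1.45 − 0.6) = 0.4833/0.8500 = 0.5686

p = 0.5686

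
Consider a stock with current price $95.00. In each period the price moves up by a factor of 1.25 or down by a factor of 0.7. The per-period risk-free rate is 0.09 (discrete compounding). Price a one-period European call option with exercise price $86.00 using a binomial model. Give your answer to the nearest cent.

Risk-neutral probability p = (1 + 0.09 − 0.7)/(1.25 − 0.7) = 0.3900/0.5500 = 0.7091
Terminal stock prices: S_u = 118.8, S_d = 66.5
Terminal payoffs (S − K): max(32.75, 0) = 32.75, max(-19.5, 0) = 0
Node 0 (S = 95): V_0 = 1/1.09·[0.7091·32.7500 + 0.2909·0.0000] = 21.3053

$21.31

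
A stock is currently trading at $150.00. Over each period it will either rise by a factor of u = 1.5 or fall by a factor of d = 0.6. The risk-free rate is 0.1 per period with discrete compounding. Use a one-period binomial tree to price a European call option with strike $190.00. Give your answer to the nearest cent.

Risk-neutral probability p = (1 + 0.1 − 0.6)/(1.5 − 0.6) = 0.5000/0.9000 = 0.5556
Terminal stock prices: S_u = 225, S_d = 90
Terminal payoffs (S − K): max(35, 0) = 35, max(-100, 0) = 0
Node 0 (S = 150): V_0 = 1/1.1·[0.5556·35.0000 + 0.4444·0.0000] = 17.6768

$17.68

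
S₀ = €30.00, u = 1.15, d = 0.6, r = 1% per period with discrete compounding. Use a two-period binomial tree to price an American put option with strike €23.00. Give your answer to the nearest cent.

€1.69

Risk-neutral probability p = (1 + 0.01 − 0.6)/(1.15 − 0.6) = 0.4100/0.5500 = 0.7455
Terminal stock prices: S_uu = 39.67, S_ud = 20.7, S_dd = 10.8
Terminal payoffs (K − S): max(-16.67, 0) = 0, max(2.3, 0) = 2.3, max(12.2, 0) = 12.2
Node u (S = 34.5): continuation = 1/1.01·[0.7455·0.0000 + 0.2545·2.3000] = 0.5797; exercise value = 0.0000 ≤ continuation, so V_u = 0.5797
Node d (S = 18): continuation = 1/1.01·[0.7455·2.3000 + 0.2545·12.2000] = 4.7723; exercise value = 5.0000 > continuation, so V_d = 5.0000 (exercise)
Node 0 (S = 30): continuation = 1/1.01·[0.7455·0.5797 + 0.2545·5.0000] = 1.6880; exercise value = 0.0000 ≤ continuation, so V_0 = 1.6880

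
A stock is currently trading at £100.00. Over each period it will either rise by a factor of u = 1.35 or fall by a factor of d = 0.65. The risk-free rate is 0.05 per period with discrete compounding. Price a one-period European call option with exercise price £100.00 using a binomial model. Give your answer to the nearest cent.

Risk-neutral probability p = (1 + 0.05 − 0.65)/(1.35 − 0.65) = 0.4000/0.7000 = 0.5714
Terminal stock prices: S_u = 135, S_d = 65
Terminal payoffs (S − K): max(35, 0) = 35, max(-35, 0) = 0
Node 0 (S = 100): V_0 = 1/1.05·[0.5714·35.0000 + 0.4286·0.0000] = 19.0476

£19.05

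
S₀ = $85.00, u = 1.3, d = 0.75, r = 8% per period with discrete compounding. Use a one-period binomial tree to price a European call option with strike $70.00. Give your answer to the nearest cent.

Risk-neutral probability p = (1 + 0.08 − 0.75)/(1.3 − 0.75) = 0.3300/0.5500 = 0.6000
Terminal stock prices: S_u = 110.5, S_d = 63.75
Terminal payoffs (S − K): max(40.5, 0) = 40.5, max(-6.25, 0) = 0
Node 0 (S = 85): V_0 = 1/1.08·[0.6000·40.5000 + 0.4000·0.0000] = 22.5000

$22.50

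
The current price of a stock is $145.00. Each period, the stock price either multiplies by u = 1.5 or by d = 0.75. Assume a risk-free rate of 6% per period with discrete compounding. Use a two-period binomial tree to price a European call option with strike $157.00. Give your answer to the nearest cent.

$28.38

Risk-neutral probability p = (1 + 0.06 − 0.75)/(1.5 − 0.75) = 0.3100/0.7500 = 0.4133
Terminal stock prices: S_uu = 326.2, S_ud = 163.1, S_dd = 81.56
Terminal payoffs (S − K): max(169.2, 0) = 169.2, max(6.125, 0) = 6.125, max(-75.44, 0) = 0
Node u (S = 217.5): V_u = 1/1.06·[0.4133·169.2500 + 0.5867·6.1250] = 69.3868
Node d (S = 108.8): V_d = 1/1.06·[0.4133·6.1250 + 0.5867·0.0000] = 2.3884
Node 0 (S = 145): V_0 = 1/1.06·[0.4133·69.3868 + 0.5867·2.3884] = 28.3783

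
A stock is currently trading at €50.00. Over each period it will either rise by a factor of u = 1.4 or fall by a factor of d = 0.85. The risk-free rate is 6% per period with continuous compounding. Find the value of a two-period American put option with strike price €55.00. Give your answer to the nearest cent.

€7.24

Risk-neutral probability p = (e^0.06 − 0.85)/(1.4 − 0.85) = 0.2118/0.5500 = 0.3852
Terminal stock prices: S_uu = 98, S_ud = 59.5, S_dd = 36.12
Terminal payoffs (K − S): max(-43, 0) = 0, max(-4.5, 0) = 0, max(18.88, 0) = 18.88
Node u (S = 70): continuation = e^(−0.06)·[0.3852·0.0000 + 0.6148·0.0000] = 0.0000; exercise value = 0.0000 ≤ continuation, so V_u = 0.0000
Node d (S = 42.5): continuation = e^(−0.06)·[0.3852·0.0000 + 0.6148·18.8750] = 10.9293; exercise value = 12.5000 > continuation, so V_d = 12.5000 (exercise)
Node 0 (S = 50): continuation = e^(−0.06)·[0.3852·0.0000 + 0.6148·12.5000] = 7.2380; exercise value = 5.0000 ≤ continuation, so V_0 = 7.2380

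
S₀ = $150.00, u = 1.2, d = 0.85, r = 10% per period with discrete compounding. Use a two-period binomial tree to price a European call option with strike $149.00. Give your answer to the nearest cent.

$29.60

Risk-neutral probability p = (1 + 0.1 − 0.85)/(1.2 − 0.85) = 0.2500/0.3500 = 0.7143
Terminal stock prices: S_uu = 216, S_ud = 153, S_dd = 108.4
Terminal payoffs (S − K): max(67, 0) = 67, max(4, 0) = 4, max(-40.63, 0) = 0
Node u (S = 180): V_u = 1/1.1·[0.7143·67.0000 + 0.2857·4.0000] = 44.5455
Node d (S = 127.5): V_d = 1/1.1·[0.7143·4.0000 + 0.2857·0.0000] = 2.5974
Node 0 (S = 150): V_0 = 1/1.1·[0.7143·44.5455 + 0.2857·2.5974] = 29.6003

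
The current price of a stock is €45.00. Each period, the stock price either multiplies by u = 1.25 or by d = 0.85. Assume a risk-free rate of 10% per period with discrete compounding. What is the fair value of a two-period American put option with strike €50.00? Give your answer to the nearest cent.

Risk-neutral probability p = (1 + 0.1 − 0.85)/(1.25 − 0.85) = 0.2500/0.4000 = 0.6250
Terminal stock prices: S_uu = 70.31, S_ud = 47.81, S_dd = 32.51
Terminal payoffs (K − S): max(-20.31, 0) = 0, max(2.188, 0) = 2.188, max(17.49, 0) = 17.49
Node u (S = 56.25): continuation = 1/1.1·[0.6250·0.0000 + 0.3750·2.1875] = 0.7457; exercise value = 0.0000 ≤ continuation, so V_u = 0.7457
Node d (S = 38.25): continuation = 1/1.1·[0.6250·2.1875 + 0.3750·17.4875] = 7.2045; exercise value = 11.7500 > continuation, so V_d = 11.7500 (exercise)
Node 0 (S = 45): continuation = 1/1.1·[0.6250·0.7457 + 0.3750·11.7500] = 4.4294; exercise value = 5.0000 > continuation, so V_0 = 5.0000 (exercise)

€5.00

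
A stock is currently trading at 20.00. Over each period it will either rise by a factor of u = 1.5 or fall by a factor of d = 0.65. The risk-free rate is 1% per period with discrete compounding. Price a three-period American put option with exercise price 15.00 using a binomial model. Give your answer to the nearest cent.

Risk-neutral probability p = (1 + 0.01 − 0.65)/(1.5 − 0.65) = 0.3600/0.8500 = 0.4235
Terminal stock prices: S_uuu = 67.5, S_uud = 29.25, S_udd = 12.68, S_ddd = 5.492
Terminal payoffs (K − S): max(-52.5, 0) = 0, max(-14.25, 0) = 0, max(2.325, 0) = 2.325, max(9.508, 0) = 9.508
Node uu (S = 45): continuation = 1/1.01·[0.4235·0.0000 + 0.5765·0.0000] = 0.0000; exercise value = 0.0000 ≤ continuation, so V_uu = 0.0000
Node ud (S = 19.5): continuation = 1/1.01·[0.4235·0.0000 + 0.5765·2.3250] = 1.3270; exercise value = 0.0000 ≤ continuation, so V_ud = 1.3270
Node dd (S = 8.45): continuation = 1/1.01·[0.4235·2.3250 + 0.5765·9.5075] = 6.4015; exercise value = 6.5500 > continuation, so V_dd = 6.5500 (exercise)
Node u (S = 30): continuation = 1/1.01·[0.4235·0.0000 + 0.5765·1.3270] = 0.7574; exercise value = 0.0000 ≤ continuation, so V_u = 0.7574
Node d (S = 13): continuation = 1/1.01·[0.4235·1.3270 + 0.5765·6.5500] = 4.2950; exercise value = 2.0000 ≤ continuation, so V_d = 4.2950
Node 0 (S = 20): continuation = 1/1.01·[0.4235·0.7574 + 0.5765·4.2950] = 2.7690; exercise value = 0.0000 ≤ continuation, so V_0 = 2.7690

2.77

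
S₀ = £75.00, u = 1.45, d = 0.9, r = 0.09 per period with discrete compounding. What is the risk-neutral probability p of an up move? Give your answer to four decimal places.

p = 0.3455

Risk-neutral probability p = (1 + 0.09 − 0.9)/(1.45 − 0.9) = 0.1900/0.5500 = 0.3455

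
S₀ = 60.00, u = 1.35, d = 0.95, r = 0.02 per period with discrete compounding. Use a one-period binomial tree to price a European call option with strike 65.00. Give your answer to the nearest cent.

Risk-neutral probability p = (1 + 0.02 − 0.95)/(1.35 − 0.95) = 0.0700/0.4000 = 0.1750
Terminal stock prices: S_u = 81, S_d = 57
Terminal payoffs (S − K): max(16, 0) = 16, max(-8, 0) = 0
Node 0 (S = 60): V_0 = 1/1.02·[0.1750·16.0000 + 0.8250·0.0000] = 2.7451

2.75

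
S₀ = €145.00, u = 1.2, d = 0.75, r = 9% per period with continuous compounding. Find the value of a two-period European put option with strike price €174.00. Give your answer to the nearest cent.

Risk-neutral probability p = (e^0.09 − 0.75)/(1.2 − 0.75) = 0.3442/0.4500 = 0.7648
Terminal stock prices: S_uu = 208.8, S_ud = 130.5, S_dd = 81.56
Terminal payoffs (K − S): max(-34.8, 0) = 0, max(43.5, 0) = 43.5, max(92.44, 0) = 92.44
Node u (S = 174): V_u = e^(−0.09)·[0.7648·0.0000 + 0.2352·43.5000] = 9.3494
Node d (S = 108.8): V_d = e^(−0.09)·[0.7648·43.5000 + 0.2352·92.4375] = 50.2740
Node 0 (S = 145): V_0 = e^(−0.09)·[0.7648·9.3494 + 0.2352·50.2740] = 17.3405

€17.34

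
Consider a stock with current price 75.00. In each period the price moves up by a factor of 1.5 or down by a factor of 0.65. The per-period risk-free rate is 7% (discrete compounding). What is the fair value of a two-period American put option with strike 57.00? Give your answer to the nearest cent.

5.66

Risk-neutral probability p = (1 + 0.07 − 0.65)/(1.5 − 0.65) = 0.4200/0.8500 = 0.4941
Terminal stock prices: S_uu = 168.8, S_ud = 73.12, S_dd = 31.69
Terminal payoffs (K − S): max(-111.8, 0) = 0, max(-16.12, 0) = 0, max(25.31, 0) = 25.31
Node u (S = 112.5): continuation = 1/1.07·[0.4941·0.0000 + 0.5059·0.0000] = 0.0000; exercise value = 0.0000 ≤ continuation, so V_u = 0.0000
Node d (S = 48.75): continuation = 1/1.07·[0.4941·0.0000 + 0.5059·25.3125] = 11.9674; exercise value = 8.2500 ≤ continuation, so V_d = 11.9674
Node 0 (S = 75): continuation = 1/1.07·[0.4941·0.0000 + 0.5059·11.9674] = 5.6580; exercise value = 0.0000 ≤ continuation, so V_0 = 5.6580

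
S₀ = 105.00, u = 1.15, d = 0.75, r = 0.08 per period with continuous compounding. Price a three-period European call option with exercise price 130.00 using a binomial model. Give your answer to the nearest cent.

Risk-neutral probability p = (e^0.08 − 0.75)/(1.15 − 0.75) = 0.3333/0.4000 = 0.8332
Terminal stock prices: S_uuu = 159.7, S_uud = 104.1, S_udd = 67.92, S_ddd = 44.3
Terminal payoffs (S − K): max(29.69, 0) = 29.69, max(-25.85, 0) = 0, max(-62.08, 0) = 0, max(-85.7, 0) = 0
Node uu (S = 138.9): V_uu = e^(−0.08)·[0.8332·29.6919 + 0.1668·0.0000] = 22.8377
Node ud (S = 90.56): V_ud = e^(−0.08)·[0.8332·0.0000 + 0.1668·0.0000] = 0.0000
Node dd (S = 59.06): V_dd = e^(−0.08)·[0.8332·0.0000 + 0.1668·0.0000] = 0.0000
Node u (S = 120.7): V_u = e^(−0.08)·[0.8332·22.8377 + 0.1668·0.0000] = 17.5658
Node d (S = 78.75): V_d = e^(−0.08)·[0.8332·0.0000 + 0.1668·0.0000] = 0.0000
Node 0 (S = 105): V_0 = e^(−0.08)·[0.8332·17.5658 + 0.1668·0.0000] = 13.5108

13.51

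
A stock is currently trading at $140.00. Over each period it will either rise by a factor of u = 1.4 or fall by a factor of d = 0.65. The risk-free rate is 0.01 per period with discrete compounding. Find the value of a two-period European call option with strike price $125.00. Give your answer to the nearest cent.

Risk-neutral probability p = (1 + 0.01 − 0.65)/(1.4 − 0.65) = 0.3600/0.7500 = 0.4800
Terminal stock prices: S_uu = 274.4, S_ud = 127.4, S_dd = 59.15
Terminal payoffs (S − K): max(149.4, 0) = 149.4, max(2.4, 0) = 2.4, max(-65.85, 0) = 0
Node u (S = 196): V_u = 1/1.01·[0.4800·149.4000 + 0.5200·2.4000] = 72.2376
Node d (S = 91): V_d = 1/1.01·[0.4800·2.4000 + 0.5200·0.0000] = 1.1406
Node 0 (S = 140): V_0 = 1/1.01·[0.4800·72.2376 + 0.5200·1.1406] = 34.9180

$34.92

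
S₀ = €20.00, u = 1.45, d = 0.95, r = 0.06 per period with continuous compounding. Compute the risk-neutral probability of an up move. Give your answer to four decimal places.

p = 0.2237

Risk-neutral probability p = (e^0.06 − 0.95)/(1.45 − 0.95) = 0.1118/0.5000 = 0.2237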